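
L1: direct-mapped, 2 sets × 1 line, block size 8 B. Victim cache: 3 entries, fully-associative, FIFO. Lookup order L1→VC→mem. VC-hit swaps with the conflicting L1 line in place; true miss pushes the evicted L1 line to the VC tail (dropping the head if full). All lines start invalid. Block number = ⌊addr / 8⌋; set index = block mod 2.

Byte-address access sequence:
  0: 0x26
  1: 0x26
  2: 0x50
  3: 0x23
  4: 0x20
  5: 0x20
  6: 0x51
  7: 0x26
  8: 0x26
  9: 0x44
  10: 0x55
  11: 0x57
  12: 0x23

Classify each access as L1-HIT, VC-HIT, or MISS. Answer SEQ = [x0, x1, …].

SEQ = [MISS, L1-HIT, MISS, VC-HIT, L1-HIT, L1-HIT, VC-HIT, VC-HIT, L1-HIT, MISS, VC-HIT, L1-HIT, VC-HIT]

#0 0x26→b4/s0 MISS; vc=[]
#1 0x26→b4/s0 L1-HIT; vc=[]
#2 0x50→b10/s0 MISS; vc=[4]
#3 0x23→b4/s0 VC-HIT; vc=[10]
#4 0x20→b4/s0 L1-HIT; vc=[10]
#5 0x20→b4/s0 L1-HIT; vc=[10]
#6 0x51→b10/s0 VC-HIT; vc=[4]
#7 0x26→b4/s0 VC-HIT; vc=[10]
#8 0x26→b4/s0 L1-HIT; vc=[10]
#9 0x44→b8/s0 MISS; vc=[10,4]
#10 0x55→b10/s0 VC-HIT; vc=[8,4]
#11 0x57→b10/s0 L1-HIT; vc=[8,4]
#12 0x23→b4/s0 VC-HIT; vc=[8,10]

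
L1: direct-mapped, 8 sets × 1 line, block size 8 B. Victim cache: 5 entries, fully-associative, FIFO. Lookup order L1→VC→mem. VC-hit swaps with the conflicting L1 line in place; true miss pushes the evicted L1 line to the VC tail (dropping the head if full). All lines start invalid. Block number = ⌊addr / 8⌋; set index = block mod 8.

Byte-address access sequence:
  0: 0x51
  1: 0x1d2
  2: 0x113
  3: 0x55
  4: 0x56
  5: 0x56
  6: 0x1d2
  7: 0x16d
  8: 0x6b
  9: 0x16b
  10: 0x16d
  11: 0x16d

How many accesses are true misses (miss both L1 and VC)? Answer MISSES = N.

MISSES = 5

  [0] addr=0x51 blk=10 s=2: MISS | VC []
  [1] addr=0x1d2 blk=58 s=2: MISS | VC [10]
  [2] addr=0x113 blk=34 s=2: MISS | VC [10, 58]
  [3] addr=0x55 blk=10 s=2: VC-HIT | VC [34, 58]
  [4] addr=0x56 blk=10 s=2: L1-HIT | VC [34, 58]
  [5] addr=0x56 blk=10 s=2: L1-HIT | VC [34, 58]
  [6] addr=0x1d2 blk=58 s=2: VC-HIT | VC [34, 10]
  [7] addr=0x16d blk=45 s=5: MISS | VC [34, 10]
  [8] addr=0x6b blk=13 s=5: MISS | VC [34, 10, 45]
  [9] addr=0x16b blk=45 s=5: VC-HIT | VC [34, 10, 13]
  [10] addr=0x16d blk=45 s=5: L1-HIT | VC [34, 10, 13]
  [11] addr=0x16d blk=45 s=5: L1-HIT | VC [34, 10, 13]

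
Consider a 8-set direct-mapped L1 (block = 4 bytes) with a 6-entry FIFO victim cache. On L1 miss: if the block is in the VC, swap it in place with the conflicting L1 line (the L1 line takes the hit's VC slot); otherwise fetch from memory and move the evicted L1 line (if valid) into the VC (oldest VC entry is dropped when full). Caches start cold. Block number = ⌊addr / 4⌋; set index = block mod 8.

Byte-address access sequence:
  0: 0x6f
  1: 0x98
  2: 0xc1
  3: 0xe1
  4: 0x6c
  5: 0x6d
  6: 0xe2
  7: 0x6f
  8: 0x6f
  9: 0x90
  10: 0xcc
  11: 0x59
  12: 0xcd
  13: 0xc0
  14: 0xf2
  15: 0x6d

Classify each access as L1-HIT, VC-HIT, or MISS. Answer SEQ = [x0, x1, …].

  [0] addr=0x6f blk=27 s=3: MISS | VC []
  [1] addr=0x98 blk=38 s=6: MISS | VC []
  [2] addr=0xc1 blk=48 s=0: MISS | VC []
  [3] addr=0xe1 blk=56 s=0: MISS | VC [48]
  [4] addr=0x6c blk=27 s=3: L1-HIT | VC [48]
  [5] addr=0x6d blk=27 s=3: L1-HIT | VC [48]
  [6] addr=0xe2 blk=56 s=0: L1-HIT | VC [48]
  [7] addr=0x6f blk=27 s=3: L1-HIT | VC [48]
  [8] addr=0x6f blk=27 s=3: L1-HIT | VC [48]
  [9] addr=0x90 blk=36 s=4: MISS | VC [48]
  [10] addr=0xcc blk=51 s=3: MISS | VC [48, 27]
  [11] addr=0x59 blk=22 s=6: MISS | VC [48, 27, 38]
  [12] addr=0xcd blk=51 s=3: L1-HIT | VC [48, 27, 38]
  [13] addr=0xc0 blk=48 s=0: VC-HIT | VC [56, 27, 38]
  [14] addr=0xf2 blk=60 s=4: MISS | VC [56, 27, 38, 36]
  [15] addr=0x6d blk=27 s=3: VC-HIT | VC [56, 51, 38, 36]

SEQ = [MISS, MISS, MISS, MISS, L1-HIT, L1-HIT, L1-HIT, L1-HIT, L1-HIT, MISS, MISS, MISS, L1-HIT, VC-HIT, MISS, VC-HIT]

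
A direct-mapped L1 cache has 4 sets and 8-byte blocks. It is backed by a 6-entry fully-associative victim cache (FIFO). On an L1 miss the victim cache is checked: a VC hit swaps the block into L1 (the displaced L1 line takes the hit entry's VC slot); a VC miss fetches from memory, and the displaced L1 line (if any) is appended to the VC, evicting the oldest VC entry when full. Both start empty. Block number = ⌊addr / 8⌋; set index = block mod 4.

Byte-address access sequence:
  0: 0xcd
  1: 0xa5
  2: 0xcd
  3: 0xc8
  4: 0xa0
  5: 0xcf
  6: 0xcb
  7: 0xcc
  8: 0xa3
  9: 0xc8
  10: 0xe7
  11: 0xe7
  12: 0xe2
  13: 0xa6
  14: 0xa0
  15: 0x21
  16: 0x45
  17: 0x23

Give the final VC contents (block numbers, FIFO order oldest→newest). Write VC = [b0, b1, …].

#0 0xcd→b25/s1 MISS; vc=[]
#1 0xa5→b20/s0 MISS; vc=[]
#2 0xcd→b25/s1 L1-HIT; vc=[]
#3 0xc8→b25/s1 L1-HIT; vc=[]
#4 0xa0→b20/s0 L1-HIT; vc=[]
#5 0xcf→b25/s1 L1-HIT; vc=[]
#6 0xcb→b25/s1 L1-HIT; vc=[]
#7 0xcc→b25/s1 L1-HIT; vc=[]
#8 0xa3→b20/s0 L1-HIT; vc=[]
#9 0xc8→b25/s1 L1-HIT; vc=[]
#10 0xe7→b28/s0 MISS; vc=[20]
#11 0xe7→b28/s0 L1-HIT; vc=[20]
#12 0xe2→b28/s0 L1-HIT; vc=[20]
#13 0xa6→b20/s0 VC-HIT; vc=[28]
#14 0xa0→b20/s0 L1-HIT; vc=[28]
#15 0x21→b4/s0 MISS; vc=[28,20]
#16 0x45→b8/s0 MISS; vc=[28,20,4]
#17 0x23→b4/s0 VC-HIT; vc=[28,20,8]

VC = [28, 20, 8]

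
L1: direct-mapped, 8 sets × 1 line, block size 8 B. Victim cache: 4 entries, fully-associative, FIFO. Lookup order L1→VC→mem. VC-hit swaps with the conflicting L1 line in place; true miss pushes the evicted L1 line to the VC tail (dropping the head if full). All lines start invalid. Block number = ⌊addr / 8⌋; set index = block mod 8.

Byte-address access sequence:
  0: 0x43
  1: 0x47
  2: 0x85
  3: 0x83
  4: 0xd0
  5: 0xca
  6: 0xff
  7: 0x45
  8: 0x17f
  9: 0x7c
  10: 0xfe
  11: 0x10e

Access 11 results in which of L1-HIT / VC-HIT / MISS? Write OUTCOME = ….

OUTCOME = MISS

#0 0x43→b8/s0 MISS; vc=[]
#1 0x47→b8/s0 L1-HIT; vc=[]
#2 0x85→b16/s0 MISS; vc=[8]
#3 0x83→b16/s0 L1-HIT; vc=[8]
#4 0xd0→b26/s2 MISS; vc=[8]
#5 0xca→b25/s1 MISS; vc=[8]
#6 0xff→b31/s7 MISS; vc=[8]
#7 0x45→b8/s0 VC-HIT; vc=[16]
#8 0x17f→b47/s7 MISS; vc=[16,31]
#9 0x7c→b15/s7 MISS; vc=[16,31,47]
#10 0xfe→b31/s7 VC-HIT; vc=[16,15,47]
#11 0x10e→b33/s1 MISS; vc=[16,15,47,25]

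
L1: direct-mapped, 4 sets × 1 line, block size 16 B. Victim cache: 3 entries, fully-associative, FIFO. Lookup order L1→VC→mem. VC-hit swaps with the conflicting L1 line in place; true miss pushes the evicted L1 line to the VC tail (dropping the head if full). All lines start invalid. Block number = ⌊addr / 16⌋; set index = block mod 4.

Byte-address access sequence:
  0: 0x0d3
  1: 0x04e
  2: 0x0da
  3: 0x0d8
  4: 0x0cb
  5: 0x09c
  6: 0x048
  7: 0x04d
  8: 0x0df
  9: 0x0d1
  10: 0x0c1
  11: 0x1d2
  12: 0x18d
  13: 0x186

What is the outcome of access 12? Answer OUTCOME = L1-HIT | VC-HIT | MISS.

OUTCOME = MISS

#0 0xd3→b13/s1 MISS; vc=[]
#1 0x4e→b4/s0 MISS; vc=[]
#2 0xda→b13/s1 L1-HIT; vc=[]
#3 0xd8→b13/s1 L1-HIT; vc=[]
#4 0xcb→b12/s0 MISS; vc=[4]
#5 0x9c→b9/s1 MISS; vc=[4,13]
#6 0x48→b4/s0 VC-HIT; vc=[12,13]
#7 0x4d→b4/s0 L1-HIT; vc=[12,13]
#8 0xdf→b13/s1 VC-HIT; vc=[12,9]
#9 0xd1→b13/s1 L1-HIT; vc=[12,9]
#10 0xc1→b12/s0 VC-HIT; vc=[4,9]
#11 0x1d2→b29/s1 MISS; vc=[4,9,13]
#12 0x18d→b24/s0 MISS; vc=[9,13,12]
#13 0x186→b24/s0 L1-HIT; vc=[9,13,12]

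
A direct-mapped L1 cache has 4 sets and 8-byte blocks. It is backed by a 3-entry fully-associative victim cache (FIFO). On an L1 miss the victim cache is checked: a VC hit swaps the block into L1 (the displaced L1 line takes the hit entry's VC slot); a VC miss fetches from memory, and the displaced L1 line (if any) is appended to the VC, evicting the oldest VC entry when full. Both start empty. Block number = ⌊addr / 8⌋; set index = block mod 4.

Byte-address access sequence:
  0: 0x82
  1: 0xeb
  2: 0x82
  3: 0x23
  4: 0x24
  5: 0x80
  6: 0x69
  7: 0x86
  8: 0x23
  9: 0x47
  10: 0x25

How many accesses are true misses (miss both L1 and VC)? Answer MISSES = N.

MISSES = 5

#0 0x82→b16/s0 MISS; vc=[]
#1 0xeb→b29/s1 MISS; vc=[]
#2 0x82→b16/s0 L1-HIT; vc=[]
#3 0x23→b4/s0 MISS; vc=[16]
#4 0x24→b4/s0 L1-HIT; vc=[16]
#5 0x80→b16/s0 VC-HIT; vc=[4]
#6 0x69→b13/s1 MISS; vc=[4,29]
#7 0x86→b16/s0 L1-HIT; vc=[4,29]
#8 0x23→b4/s0 VC-HIT; vc=[16,29]
#9 0x47→b8/s0 MISS; vc=[16,29,4]
#10 0x25→b4/s0 VC-HIT; vc=[16,29,8]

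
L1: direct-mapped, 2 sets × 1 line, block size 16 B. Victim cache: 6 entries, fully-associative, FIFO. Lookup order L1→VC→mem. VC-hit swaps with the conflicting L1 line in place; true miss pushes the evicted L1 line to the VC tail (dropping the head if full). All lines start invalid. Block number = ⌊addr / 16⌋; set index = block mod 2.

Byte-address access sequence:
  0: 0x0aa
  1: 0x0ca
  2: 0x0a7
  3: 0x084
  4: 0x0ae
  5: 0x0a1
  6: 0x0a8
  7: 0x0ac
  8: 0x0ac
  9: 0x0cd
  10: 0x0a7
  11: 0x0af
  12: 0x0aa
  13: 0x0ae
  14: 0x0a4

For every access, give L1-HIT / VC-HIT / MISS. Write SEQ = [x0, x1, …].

  [0] addr=0xaa blk=10 s=0: MISS | VC []
  [1] addr=0xca blk=12 s=0: MISS | VC [10]
  [2] addr=0xa7 blk=10 s=0: VC-HIT | VC [12]
  [3] addr=0x84 blk=8 s=0: MISS | VC [12, 10]
  [4] addr=0xae blk=10 s=0: VC-HIT | VC [12, 8]
  [5] addr=0xa1 blk=10 s=0: L1-HIT | VC [12, 8]
  [6] addr=0xa8 blk=10 s=0: L1-HIT | VC [12, 8]
  [7] addr=0xac blk=10 s=0: L1-HIT | VC [12, 8]
  [8] addr=0xac blk=10 s=0: L1-HIT | VC [12, 8]
  [9] addr=0xcd blk=12 s=0: VC-HIT | VC [10, 8]
  [10] addr=0xa7 blk=10 s=0: VC-HIT | VC [12, 8]
  [11] addr=0xaf blk=10 s=0: L1-HIT | VC [12, 8]
  [12] addr=0xaa blk=10 s=0: L1-HIT | VC [12, 8]
  [13] addr=0xae blk=10 s=0: L1-HIT | VC [12, 8]
  [14] addr=0xa4 blk=10 s=0: L1-HIT | VC [12, 8]

SEQ = [MISS, MISS, VC-HIT, MISS, VC-HIT, L1-HIT, L1-HIT, L1-HIT, L1-HIT, VC-HIT, VC-HIT, L1-HIT, L1-HIT, L1-HIT, L1-HIT]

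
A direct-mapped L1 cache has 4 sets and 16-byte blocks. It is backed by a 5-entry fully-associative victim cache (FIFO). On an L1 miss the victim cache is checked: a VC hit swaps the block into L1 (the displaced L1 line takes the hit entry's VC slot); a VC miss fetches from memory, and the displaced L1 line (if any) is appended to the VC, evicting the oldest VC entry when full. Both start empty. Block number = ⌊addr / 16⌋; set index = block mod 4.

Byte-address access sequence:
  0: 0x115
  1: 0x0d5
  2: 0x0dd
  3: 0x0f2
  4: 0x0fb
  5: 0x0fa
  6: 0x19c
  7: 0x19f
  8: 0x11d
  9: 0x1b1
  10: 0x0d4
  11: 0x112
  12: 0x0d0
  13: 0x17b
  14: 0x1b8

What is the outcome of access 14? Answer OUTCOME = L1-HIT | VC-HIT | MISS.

  [0] addr=0x115 blk=17 s=1: MISS | VC []
  [1] addr=0xd5 blk=13 s=1: MISS | VC [17]
  [2] addr=0xdd blk=13 s=1: L1-HIT | VC [17]
  [3] addr=0xf2 blk=15 s=3: MISS | VC [17]
  [4] addr=0xfb blk=15 s=3: L1-HIT | VC [17]
  [5] addr=0xfa blk=15 s=3: L1-HIT | VC [17]
  [6] addr=0x19c blk=25 s=1: MISS | VC [17, 13]
  [7] addr=0x19f blk=25 s=1: L1-HIT | VC [17, 13]
  [8] addr=0x11d blk=17 s=1: VC-HIT | VC [25, 13]
  [9] addr=0x1b1 blk=27 s=3: MISS | VC [25, 13, 15]
  [10] addr=0xd4 blk=13 s=1: VC-HIT | VC [25, 17, 15]
  [11] addr=0x112 blk=17 s=1: VC-HIT | VC [25, 13, 15]
  [12] addr=0xd0 blk=13 s=1: VC-HIT | VC [25, 17, 15]
  [13] addr=0x17b blk=23 s=3: MISS | VC [25, 17, 15, 27]
  [14] addr=0x1b8 blk=27 s=3: VC-HIT | VC [25, 17, 15, 23]

OUTCOME = VC-HIT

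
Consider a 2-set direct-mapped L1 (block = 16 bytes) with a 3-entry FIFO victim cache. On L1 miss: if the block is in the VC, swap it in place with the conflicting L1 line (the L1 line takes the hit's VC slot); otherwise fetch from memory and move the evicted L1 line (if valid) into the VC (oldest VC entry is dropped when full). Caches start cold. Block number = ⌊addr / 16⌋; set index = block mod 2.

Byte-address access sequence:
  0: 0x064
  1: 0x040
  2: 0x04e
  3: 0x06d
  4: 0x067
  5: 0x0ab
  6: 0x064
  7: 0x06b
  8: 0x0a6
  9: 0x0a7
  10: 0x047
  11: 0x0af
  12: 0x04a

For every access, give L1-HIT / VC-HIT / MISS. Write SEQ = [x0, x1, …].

0: 0x64 (blk 6, set 0) → MISS  vc=[]
1: 0x40 (blk 4, set 0) → MISS  vc=[6]
2: 0x4e (blk 4, set 0) → L1-HIT  vc=[6]
3: 0x6d (blk 6, set 0) → VC-HIT  vc=[4]
4: 0x67 (blk 6, set 0) → L1-HIT  vc=[4]
5: 0xab (blk 10, set 0) → MISS  vc=[4, 6]
6: 0x64 (blk 6, set 0) → VC-HIT  vc=[4, 10]
7: 0x6b (blk 6, set 0) → L1-HIT  vc=[4, 10]
8: 0xa6 (blk 10, set 0) → VC-HIT  vc=[4, 6]
9: 0xa7 (blk 10, set 0) → L1-HIT  vc=[4, 6]
10: 0x47 (blk 4, set 0) → VC-HIT  vc=[10, 6]
11: 0xaf (blk 10, set 0) → VC-HIT  vc=[4, 6]
12: 0x4a (blk 4, set 0) → VC-HIT  vc=[10, 6]

SEQ = [MISS, MISS, L1-HIT, VC-HIT, L1-HIT, MISS, VC-HIT, L1-HIT, VC-HIT, L1-HIT, VC-HIT, VC-HIT, VC-HIT]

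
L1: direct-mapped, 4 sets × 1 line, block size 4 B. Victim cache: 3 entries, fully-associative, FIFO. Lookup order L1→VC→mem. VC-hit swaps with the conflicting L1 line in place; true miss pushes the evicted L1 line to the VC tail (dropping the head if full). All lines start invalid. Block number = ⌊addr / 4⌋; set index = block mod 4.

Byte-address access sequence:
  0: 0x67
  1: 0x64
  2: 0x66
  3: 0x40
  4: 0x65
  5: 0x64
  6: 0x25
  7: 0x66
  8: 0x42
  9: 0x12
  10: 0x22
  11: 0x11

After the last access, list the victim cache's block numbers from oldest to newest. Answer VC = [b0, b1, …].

#0 0x67→b25/s1 MISS; vc=[]
#1 0x64→b25/s1 L1-HIT; vc=[]
#2 0x66→b25/s1 L1-HIT; vc=[]
#3 0x40→b16/s0 MISS; vc=[]
#4 0x65→b25/s1 L1-HIT; vc=[]
#5 0x64→b25/s1 L1-HIT; vc=[]
#6 0x25→b9/s1 MISS; vc=[25]
#7 0x66→b25/s1 VC-HIT; vc=[9]
#8 0x42→b16/s0 L1-HIT; vc=[9]
#9 0x12→b4/s0 MISS; vc=[9,16]
#10 0x22→b8/s0 MISS; vc=[9,16,4]
#11 0x11→b4/s0 VC-HIT; vc=[9,16,8]

VC = [9, 16, 8]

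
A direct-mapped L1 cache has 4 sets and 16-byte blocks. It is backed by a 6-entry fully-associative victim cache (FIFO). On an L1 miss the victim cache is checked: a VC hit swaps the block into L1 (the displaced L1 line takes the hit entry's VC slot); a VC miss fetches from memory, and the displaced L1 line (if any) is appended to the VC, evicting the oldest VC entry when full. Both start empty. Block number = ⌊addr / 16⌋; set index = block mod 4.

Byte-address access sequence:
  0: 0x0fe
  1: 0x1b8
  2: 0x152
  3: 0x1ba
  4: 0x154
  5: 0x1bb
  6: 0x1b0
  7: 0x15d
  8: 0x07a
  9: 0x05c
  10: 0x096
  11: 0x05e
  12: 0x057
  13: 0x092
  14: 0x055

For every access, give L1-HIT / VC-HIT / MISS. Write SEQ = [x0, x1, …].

#0 0xfe→b15/s3 MISS; vc=[]
#1 0x1b8→b27/s3 MISS; vc=[15]
#2 0x152→b21/s1 MISS; vc=[15]
#3 0x1ba→b27/s3 L1-HIT; vc=[15]
#4 0x154→b21/s1 L1-HIT; vc=[15]
#5 0x1bb→b27/s3 L1-HIT; vc=[15]
#6 0x1b0→b27/s3 L1-HIT; vc=[15]
#7 0x15d→b21/s1 L1-HIT; vc=[15]
#8 0x7a→b7/s3 MISS; vc=[15,27]
#9 0x5c→b5/s1 MISS; vc=[15,27,21]
#10 0x96→b9/s1 MISS; vc=[15,27,21,5]
#11 0x5e→b5/s1 VC-HIT; vc=[15,27,21,9]
#12 0x57→b5/s1 L1-HIT; vc=[15,27,21,9]
#13 0x92→b9/s1 VC-HIT; vc=[15,27,21,5]
#14 0x55→b5/s1 VC-HIT; vc=[15,27,21,9]

SEQ = [MISS, MISS, MISS, L1-HIT, L1-HIT, L1-HIT, L1-HIT, L1-HIT, MISS, MISS, MISS, VC-HIT, L1-HIT, VC-HIT, VC-HIT]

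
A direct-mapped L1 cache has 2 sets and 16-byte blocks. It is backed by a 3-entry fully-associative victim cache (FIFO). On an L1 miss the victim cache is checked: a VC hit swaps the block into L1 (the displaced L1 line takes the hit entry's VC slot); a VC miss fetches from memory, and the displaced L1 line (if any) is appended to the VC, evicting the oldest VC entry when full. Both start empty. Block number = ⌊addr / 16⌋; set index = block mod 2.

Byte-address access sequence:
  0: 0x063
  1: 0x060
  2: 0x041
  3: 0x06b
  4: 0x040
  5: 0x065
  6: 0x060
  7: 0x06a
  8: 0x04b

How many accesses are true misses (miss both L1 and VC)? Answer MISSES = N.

  [0] addr=0x63 blk=6 s=0: MISS | VC []
  [1] addr=0x60 blk=6 s=0: L1-HIT | VC []
  [2] addr=0x41 blk=4 s=0: MISS | VC [6]
  [3] addr=0x6b blk=6 s=0: VC-HIT | VC [4]
  [4] addr=0x40 blk=4 s=0: VC-HIT | VC [6]
  [5] addr=0x65 blk=6 s=0: VC-HIT | VC [4]
  [6] addr=0x60 blk=6 s=0: L1-HIT | VC [4]
  [7] addr=0x6a blk=6 s=0: L1-HIT | VC [4]
  [8] addr=0x4b blk=4 s=0: VC-HIT | VC [6]

MISSES = 2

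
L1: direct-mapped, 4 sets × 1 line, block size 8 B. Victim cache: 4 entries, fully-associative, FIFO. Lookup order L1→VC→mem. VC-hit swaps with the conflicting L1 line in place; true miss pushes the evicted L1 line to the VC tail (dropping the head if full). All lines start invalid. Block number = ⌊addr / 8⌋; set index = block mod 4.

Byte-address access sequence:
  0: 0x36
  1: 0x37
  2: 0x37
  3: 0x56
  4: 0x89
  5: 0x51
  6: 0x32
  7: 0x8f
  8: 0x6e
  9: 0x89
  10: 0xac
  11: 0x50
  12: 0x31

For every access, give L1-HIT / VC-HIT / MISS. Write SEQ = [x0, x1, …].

0: 0x36 (blk 6, set 2) → MISS  vc=[]
1: 0x37 (blk 6, set 2) → L1-HIT  vc=[]
2: 0x37 (blk 6, set 2) → L1-HIT  vc=[]
3: 0x56 (blk 10, set 2) → MISS  vc=[6]
4: 0x89 (blk 17, set 1) → MISS  vc=[6]
5: 0x51 (blk 10, set 2) → L1-HIT  vc=[6]
6: 0x32 (blk 6, set 2) → VC-HIT  vc=[10]
7: 0x8f (blk 17, set 1) → L1-HIT  vc=[10]
8: 0x6e (blk 13, set 1) → MISS  vc=[10, 17]
9: 0x89 (blk 17, set 1) → VC-HIT  vc=[10, 13]
10: 0xac (blk 21, set 1) → MISS  vc=[10, 13, 17]
11: 0x50 (blk 10, set 2) → VC-HIT  vc=[6, 13, 17]
12: 0x31 (blk 6, set 2) → VC-HIT  vc=[10, 13, 17]

SEQ = [MISS, L1-HIT, L1-HIT, MISS, MISS, L1-HIT, VC-HIT, L1-HIT, MISS, VC-HIT, MISS, VC-HIT, VC-HIT]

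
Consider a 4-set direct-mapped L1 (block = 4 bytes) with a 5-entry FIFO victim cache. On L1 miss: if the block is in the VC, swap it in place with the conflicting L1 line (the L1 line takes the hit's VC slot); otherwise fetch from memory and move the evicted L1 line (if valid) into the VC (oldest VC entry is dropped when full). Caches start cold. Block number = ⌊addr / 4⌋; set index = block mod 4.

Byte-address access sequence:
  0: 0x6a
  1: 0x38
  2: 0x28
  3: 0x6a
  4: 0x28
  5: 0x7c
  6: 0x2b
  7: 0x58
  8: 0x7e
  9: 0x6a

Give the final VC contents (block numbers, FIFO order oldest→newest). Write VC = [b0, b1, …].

VC = [22, 14, 10]

0: 0x6a (blk 26, set 2) → MISS  vc=[]
1: 0x38 (blk 14, set 2) → MISS  vc=[26]
2: 0x28 (blk 10, set 2) → MISS  vc=[26, 14]
3: 0x6a (blk 26, set 2) → VC-HIT  vc=[10, 14]
4: 0x28 (blk 10, set 2) → VC-HIT  vc=[26, 14]
5: 0x7c (blk 31, set 3) → MISS  vc=[26, 14]
6: 0x2b (blk 10, set 2) → L1-HIT  vc=[26, 14]
7: 0x58 (blk 22, set 2) → MISS  vc=[26, 14, 10]
8: 0x7e (blk 31, set 3) → L1-HIT  vc=[26, 14, 10]
9: 0x6a (blk 26, set 2) → VC-HIT  vc=[22, 14, 10]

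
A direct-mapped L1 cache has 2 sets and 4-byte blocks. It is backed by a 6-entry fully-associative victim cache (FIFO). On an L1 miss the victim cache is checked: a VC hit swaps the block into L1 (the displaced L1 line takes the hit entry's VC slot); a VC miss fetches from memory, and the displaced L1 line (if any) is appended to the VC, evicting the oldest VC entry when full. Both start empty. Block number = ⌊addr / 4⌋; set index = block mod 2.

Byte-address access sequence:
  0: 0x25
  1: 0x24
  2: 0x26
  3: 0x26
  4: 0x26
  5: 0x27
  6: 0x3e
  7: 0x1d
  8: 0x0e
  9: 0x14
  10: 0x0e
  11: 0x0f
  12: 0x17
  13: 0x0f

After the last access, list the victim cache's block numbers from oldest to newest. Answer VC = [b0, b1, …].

  [0] addr=0x25 blk=9 s=1: MISS | VC []
  [1] addr=0x24 blk=9 s=1: L1-HIT | VC []
  [2] addr=0x26 blk=9 s=1: L1-HIT | VC []
  [3] addr=0x26 blk=9 s=1: L1-HIT | VC []
  [4] addr=0x26 blk=9 s=1: L1-HIT | VC []
  [5] addr=0x27 blk=9 s=1: L1-HIT | VC []
  [6] addr=0x3e blk=15 s=1: MISS | VC [9]
  [7] addr=0x1d blk=7 s=1: MISS | VC [9, 15]
  [8] addr=0xe blk=3 s=1: MISS | VC [9, 15, 7]
  [9] addr=0x14 blk=5 s=1: MISS | VC [9, 15, 7, 3]
  [10] addr=0xe blk=3 s=1: VC-HIT | VC [9, 15, 7, 5]
  [11] addr=0xf blk=3 s=1: L1-HIT | VC [9, 15, 7, 5]
  [12] addr=0x17 blk=5 s=1: VC-HIT | VC [9, 15, 7, 3]
  [13] addr=0xf blk=3 s=1: VC-HIT | VC [9, 15, 7, 5]

VC = [9, 15, 7, 5]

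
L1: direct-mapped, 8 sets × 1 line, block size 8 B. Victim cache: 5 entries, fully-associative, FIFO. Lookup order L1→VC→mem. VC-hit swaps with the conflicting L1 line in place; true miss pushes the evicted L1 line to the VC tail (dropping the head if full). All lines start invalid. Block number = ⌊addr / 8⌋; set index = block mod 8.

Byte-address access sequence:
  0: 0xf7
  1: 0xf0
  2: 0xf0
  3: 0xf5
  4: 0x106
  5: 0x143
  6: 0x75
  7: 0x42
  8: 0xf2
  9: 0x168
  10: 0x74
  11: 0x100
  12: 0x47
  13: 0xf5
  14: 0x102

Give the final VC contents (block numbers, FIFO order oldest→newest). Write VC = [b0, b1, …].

VC = [8, 14, 40]

#0 0xf7→b30/s6 MISS; vc=[]
#1 0xf0→b30/s6 L1-HIT; vc=[]
#2 0xf0→b30/s6 L1-HIT; vc=[]
#3 0xf5→b30/s6 L1-HIT; vc=[]
#4 0x106→b32/s0 MISS; vc=[]
#5 0x143→b40/s0 MISS; vc=[32]
#6 0x75→b14/s6 MISS; vc=[32,30]
#7 0x42→b8/s0 MISS; vc=[32,30,40]
#8 0xf2→b30/s6 VC-HIT; vc=[32,14,40]
#9 0x168→b45/s5 MISS; vc=[32,14,40]
#10 0x74→b14/s6 VC-HIT; vc=[32,30,40]
#11 0x100→b32/s0 VC-HIT; vc=[8,30,40]
#12 0x47→b8/s0 VC-HIT; vc=[32,30,40]
#13 0xf5→b30/s6 VC-HIT; vc=[32,14,40]
#14 0x102→b32/s0 VC-HIT; vc=[8,14,40]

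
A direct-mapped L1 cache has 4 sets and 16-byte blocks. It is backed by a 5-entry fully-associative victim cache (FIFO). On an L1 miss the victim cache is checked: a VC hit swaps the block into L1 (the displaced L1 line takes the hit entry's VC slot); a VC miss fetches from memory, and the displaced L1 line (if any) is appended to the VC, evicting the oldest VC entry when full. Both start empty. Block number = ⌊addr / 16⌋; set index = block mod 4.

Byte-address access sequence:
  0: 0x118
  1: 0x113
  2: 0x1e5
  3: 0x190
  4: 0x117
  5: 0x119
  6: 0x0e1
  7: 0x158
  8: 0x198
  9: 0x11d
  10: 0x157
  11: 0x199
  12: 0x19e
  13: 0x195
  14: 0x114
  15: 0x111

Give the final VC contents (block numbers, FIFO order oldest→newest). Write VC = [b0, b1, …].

#0 0x118→b17/s1 MISS; vc=[]
#1 0x113→b17/s1 L1-HIT; vc=[]
#2 0x1e5→b30/s2 MISS; vc=[]
#3 0x190→b25/s1 MISS; vc=[17]
#4 0x117→b17/s1 VC-HIT; vc=[25]
#5 0x119→b17/s1 L1-HIT; vc=[25]
#6 0xe1→b14/s2 MISS; vc=[25,30]
#7 0x158→b21/s1 MISS; vc=[25,30,17]
#8 0x198→b25/s1 VC-HIT; vc=[21,30,17]
#9 0x11d→b17/s1 VC-HIT; vc=[21,30,25]
#10 0x157→b21/s1 VC-HIT; vc=[17,30,25]
#11 0x199→b25/s1 VC-HIT; vc=[17,30,21]
#12 0x19e→b25/s1 L1-HIT; vc=[17,30,21]
#13 0x195→b25/s1 L1-HIT; vc=[17,30,21]
#14 0x114→b17/s1 VC-HIT; vc=[25,30,21]
#15 0x111→b17/s1 L1-HIT; vc=[25,30,21]

VC = [25, 30, 21]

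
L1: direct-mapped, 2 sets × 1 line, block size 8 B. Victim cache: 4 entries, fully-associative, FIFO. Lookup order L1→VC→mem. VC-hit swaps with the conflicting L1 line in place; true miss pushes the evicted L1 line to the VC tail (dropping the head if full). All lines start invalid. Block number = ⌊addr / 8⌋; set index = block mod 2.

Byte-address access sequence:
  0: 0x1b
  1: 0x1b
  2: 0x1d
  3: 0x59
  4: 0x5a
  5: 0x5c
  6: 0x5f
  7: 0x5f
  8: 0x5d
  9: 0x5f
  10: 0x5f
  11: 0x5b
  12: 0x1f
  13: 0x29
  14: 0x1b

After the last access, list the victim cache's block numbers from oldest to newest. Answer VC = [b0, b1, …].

0: 0x1b (blk 3, set 1) → MISS  vc=[]
1: 0x1b (blk 3, set 1) → L1-HIT  vc=[]
2: 0x1d (blk 3, set 1) → L1-HIT  vc=[]
3: 0x59 (blk 11, set 1) → MISS  vc=[3]
4: 0x5a (blk 11, set 1) → L1-HIT  vc=[3]
5: 0x5c (blk 11, set 1) → L1-HIT  vc=[3]
6: 0x5f (blk 11, set 1) → L1-HIT  vc=[3]
7: 0x5f (blk 11, set 1) → L1-HIT  vc=[3]
8: 0x5d (blk 11, set 1) → L1-HIT  vc=[3]
9: 0x5f (blk 11, set 1) → L1-HIT  vc=[3]
10: 0x5f (blk 11, set 1) → L1-HIT  vc=[3]
11: 0x5b (blk 11, set 1) → L1-HIT  vc=[3]
12: 0x1f (blk 3, set 1) → VC-HIT  vc=[11]
13: 0x29 (blk 5, set 1) → MISS  vc=[11, 3]
14: 0x1b (blk 3, set 1) → VC-HIT  vc=[11, 5]

VC = [11, 5]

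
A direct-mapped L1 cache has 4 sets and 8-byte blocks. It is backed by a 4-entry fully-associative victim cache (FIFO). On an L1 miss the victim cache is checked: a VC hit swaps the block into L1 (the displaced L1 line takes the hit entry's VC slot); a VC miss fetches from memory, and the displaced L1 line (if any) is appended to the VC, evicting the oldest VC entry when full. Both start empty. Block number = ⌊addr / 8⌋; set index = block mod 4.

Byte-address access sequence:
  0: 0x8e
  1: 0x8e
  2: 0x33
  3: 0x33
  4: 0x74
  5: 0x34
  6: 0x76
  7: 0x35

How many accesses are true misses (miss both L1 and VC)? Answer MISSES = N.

MISSES = 3

#0 0x8e→b17/s1 MISS; vc=[]
#1 0x8e→b17/s1 L1-HIT; vc=[]
#2 0x33→b6/s2 MISS; vc=[]
#3 0x33→b6/s2 L1-HIT; vc=[]
#4 0x74→b14/s2 MISS; vc=[6]
#5 0x34→b6/s2 VC-HIT; vc=[14]
#6 0x76→b14/s2 VC-HIT; vc=[6]
#7 0x35→b6/s2 VC-HIT; vc=[14]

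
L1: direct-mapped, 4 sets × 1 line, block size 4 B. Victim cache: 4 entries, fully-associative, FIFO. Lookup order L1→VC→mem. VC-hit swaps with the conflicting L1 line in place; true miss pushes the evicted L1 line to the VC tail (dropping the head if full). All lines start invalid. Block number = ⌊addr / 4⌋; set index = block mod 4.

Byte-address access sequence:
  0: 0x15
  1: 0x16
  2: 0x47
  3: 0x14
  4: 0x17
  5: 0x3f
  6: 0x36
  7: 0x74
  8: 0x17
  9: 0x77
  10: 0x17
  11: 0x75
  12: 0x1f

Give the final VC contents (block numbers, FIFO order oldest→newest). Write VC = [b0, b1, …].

  [0] addr=0x15 blk=5 s=1: MISS | VC []
  [1] addr=0x16 blk=5 s=1: L1-HIT | VC []
  [2] addr=0x47 blk=17 s=1: MISS | VC [5]
  [3] addr=0x14 blk=5 s=1: VC-HIT | VC [17]
  [4] addr=0x17 blk=5 s=1: L1-HIT | VC [17]
  [5] addr=0x3f blk=15 s=3: MISS | VC [17]
  [6] addr=0x36 blk=13 s=1: MISS | VC [17, 5]
  [7] addr=0x74 blk=29 s=1: MISS | VC [17, 5, 13]
  [8] addr=0x17 blk=5 s=1: VC-HIT | VC [17, 29, 13]
  [9] addr=0x77 blk=29 s=1: VC-HIT | VC [17, 5, 13]
  [10] addr=0x17 blk=5 s=1: VC-HIT | VC [17, 29, 13]
  [11] addr=0x75 blk=29 s=1: VC-HIT | VC [17, 5, 13]
  [12] addr=0x1f blk=7 s=3: MISS | VC [17, 5, 13, 15]

VC = [17, 5, 13, 15]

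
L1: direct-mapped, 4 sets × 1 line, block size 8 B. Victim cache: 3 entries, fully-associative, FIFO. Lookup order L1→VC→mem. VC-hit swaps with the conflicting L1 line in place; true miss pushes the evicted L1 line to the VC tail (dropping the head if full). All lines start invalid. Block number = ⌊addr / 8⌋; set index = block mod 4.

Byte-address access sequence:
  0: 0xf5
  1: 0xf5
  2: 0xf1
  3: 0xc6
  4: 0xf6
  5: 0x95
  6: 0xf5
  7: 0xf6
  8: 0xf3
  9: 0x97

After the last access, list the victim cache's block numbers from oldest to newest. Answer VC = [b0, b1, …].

#0 0xf5→b30/s2 MISS; vc=[]
#1 0xf5→b30/s2 L1-HIT; vc=[]
#2 0xf1→b30/s2 L1-HIT; vc=[]
#3 0xc6→b24/s0 MISS; vc=[]
#4 0xf6→b30/s2 L1-HIT; vc=[]
#5 0x95→b18/s2 MISS; vc=[30]
#6 0xf5→b30/s2 VC-HIT; vc=[18]
#7 0xf6→b30/s2 L1-HIT; vc=[18]
#8 0xf3→b30/s2 L1-HIT; vc=[18]
#9 0x97→b18/s2 VC-HIT; vc=[30]

VC = [30]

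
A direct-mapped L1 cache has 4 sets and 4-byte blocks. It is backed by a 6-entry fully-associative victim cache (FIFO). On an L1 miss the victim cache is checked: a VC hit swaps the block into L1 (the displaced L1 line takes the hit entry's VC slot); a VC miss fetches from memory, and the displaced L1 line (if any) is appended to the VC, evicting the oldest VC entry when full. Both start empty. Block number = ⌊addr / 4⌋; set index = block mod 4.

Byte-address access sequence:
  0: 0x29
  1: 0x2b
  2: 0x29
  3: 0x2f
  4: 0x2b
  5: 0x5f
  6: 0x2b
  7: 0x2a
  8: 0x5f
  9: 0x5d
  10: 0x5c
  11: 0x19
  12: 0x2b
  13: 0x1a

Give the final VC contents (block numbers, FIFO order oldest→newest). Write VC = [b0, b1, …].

#0 0x29→b10/s2 MISS; vc=[]
#1 0x2b→b10/s2 L1-HIT; vc=[]
#2 0x29→b10/s2 L1-HIT; vc=[]
#3 0x2f→b11/s3 MISS; vc=[]
#4 0x2b→b10/s2 L1-HIT; vc=[]
#5 0x5f→b23/s3 MISS; vc=[11]
#6 0x2b→b10/s2 L1-HIT; vc=[11]
#7 0x2a→b10/s2 L1-HIT; vc=[11]
#8 0x5f→b23/s3 L1-HIT; vc=[11]
#9 0x5d→b23/s3 L1-HIT; vc=[11]
#10 0x5c→b23/s3 L1-HIT; vc=[11]
#11 0x19→b6/s2 MISS; vc=[11,10]
#12 0x2b→b10/s2 VC-HIT; vc=[11,6]
#13 0x1a→b6/s2 VC-HIT; vc=[11,10]

VC = [11, 10]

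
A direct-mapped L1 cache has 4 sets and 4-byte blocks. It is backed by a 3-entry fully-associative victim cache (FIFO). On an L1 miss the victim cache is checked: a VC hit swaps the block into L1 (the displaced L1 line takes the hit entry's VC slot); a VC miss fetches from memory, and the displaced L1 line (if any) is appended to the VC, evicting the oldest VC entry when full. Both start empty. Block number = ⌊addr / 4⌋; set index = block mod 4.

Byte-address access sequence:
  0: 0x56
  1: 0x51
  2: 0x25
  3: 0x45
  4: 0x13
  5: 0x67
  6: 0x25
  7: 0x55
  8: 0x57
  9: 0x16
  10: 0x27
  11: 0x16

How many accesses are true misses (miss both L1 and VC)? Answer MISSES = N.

  [0] addr=0x56 blk=21 s=1: MISS | VC []
  [1] addr=0x51 blk=20 s=0: MISS | VC []
  [2] addr=0x25 blk=9 s=1: MISS | VC [21]
  [3] addr=0x45 blk=17 s=1: MISS | VC [21, 9]
  [4] addr=0x13 blk=4 s=0: MISS | VC [21, 9, 20]
  [5] addr=0x67 blk=25 s=1: MISS | VC [9, 20, 17]
  [6] addr=0x25 blk=9 s=1: VC-HIT | VC [25, 20, 17]
  [7] addr=0x55 blk=21 s=1: MISS | VC [20, 17, 9]
  [8] addr=0x57 blk=21 s=1: L1-HIT | VC [20, 17, 9]
  [9] addr=0x16 blk=5 s=1: MISS | VC [17, 9, 21]
  [10] addr=0x27 blk=9 s=1: VC-HIT | VC [17, 5, 21]
  [11] addr=0x16 blk=5 s=1: VC-HIT | VC [17, 9, 21]

MISSES = 8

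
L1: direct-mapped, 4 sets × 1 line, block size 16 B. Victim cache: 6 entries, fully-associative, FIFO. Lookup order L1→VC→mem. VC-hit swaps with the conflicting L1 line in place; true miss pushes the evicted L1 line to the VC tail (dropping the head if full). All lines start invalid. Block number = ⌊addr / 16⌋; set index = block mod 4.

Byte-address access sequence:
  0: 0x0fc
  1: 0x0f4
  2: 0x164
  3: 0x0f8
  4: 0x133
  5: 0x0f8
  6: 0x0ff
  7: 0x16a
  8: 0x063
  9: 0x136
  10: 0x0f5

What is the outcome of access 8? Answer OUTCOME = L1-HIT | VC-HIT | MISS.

OUTCOME = MISS

  [0] addr=0xfc blk=15 s=3: MISS | VC []
  [1] addr=0xf4 blk=15 s=3: L1-HIT | VC []
  [2] addr=0x164 blk=22 s=2: MISS | VC []
  [3] addr=0xf8 blk=15 s=3: L1-HIT | VC []
  [4] addr=0x133 blk=19 s=3: MISS | VC [15]
  [5] addr=0xf8 blk=15 s=3: VC-HIT | VC [19]
  [6] addr=0xff blk=15 s=3: L1-HIT | VC [19]
  [7] addr=0x16a blk=22 s=2: L1-HIT | VC [19]
  [8] addr=0x63 blk=6 s=2: MISS | VC [19, 22]
  [9] addr=0x136 blk=19 s=3: VC-HIT | VC [15, 22]
  [10] addr=0xf5 blk=15 s=3: VC-HIT | VC [19, 22]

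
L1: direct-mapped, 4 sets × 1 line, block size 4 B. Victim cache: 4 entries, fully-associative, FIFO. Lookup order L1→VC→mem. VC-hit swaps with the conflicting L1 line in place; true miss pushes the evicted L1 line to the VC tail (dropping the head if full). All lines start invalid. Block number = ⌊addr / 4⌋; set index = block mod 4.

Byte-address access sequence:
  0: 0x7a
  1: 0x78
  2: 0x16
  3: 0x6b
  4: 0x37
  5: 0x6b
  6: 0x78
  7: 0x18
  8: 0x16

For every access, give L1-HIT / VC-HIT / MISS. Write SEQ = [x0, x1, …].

  [0] addr=0x7a blk=30 s=2: MISS | VC []
  [1] addr=0x78 blk=30 s=2: L1-HIT | VC []
  [2] addr=0x16 blk=5 s=1: MISS | VC []
  [3] addr=0x6b blk=26 s=2: MISS | VC [30]
  [4] addr=0x37 blk=13 s=1: MISS | VC [30, 5]
  [5] addr=0x6b blk=26 s=2: L1-HIT | VC [30, 5]
  [6] addr=0x78 blk=30 s=2: VC-HIT | VC [26, 5]
  [7] addr=0x18 blk=6 s=2: MISS | VC [26, 5, 30]
  [8] addr=0x16 blk=5 s=1: VC-HIT | VC [26, 13, 30]

SEQ = [MISS, L1-HIT, MISS, MISS, MISS, L1-HIT, VC-HIT, MISS, VC-HIT]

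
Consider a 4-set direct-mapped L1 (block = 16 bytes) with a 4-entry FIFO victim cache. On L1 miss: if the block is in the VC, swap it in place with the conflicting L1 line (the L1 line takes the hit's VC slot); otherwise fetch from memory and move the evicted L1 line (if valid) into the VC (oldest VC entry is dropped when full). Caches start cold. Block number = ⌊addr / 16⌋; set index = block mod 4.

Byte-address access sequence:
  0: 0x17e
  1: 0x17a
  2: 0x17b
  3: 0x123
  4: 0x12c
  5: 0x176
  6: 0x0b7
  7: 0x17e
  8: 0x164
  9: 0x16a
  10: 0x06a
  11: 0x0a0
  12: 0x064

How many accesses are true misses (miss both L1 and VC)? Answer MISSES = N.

MISSES = 6

#0 0x17e→b23/s3 MISS; vc=[]
#1 0x17a→b23/s3 L1-HIT; vc=[]
#2 0x17b→b23/s3 L1-HIT; vc=[]
#3 0x123→b18/s2 MISS; vc=[]
#4 0x12c→b18/s2 L1-HIT; vc=[]
#5 0x176→b23/s3 L1-HIT; vc=[]
#6 0xb7→b11/s3 MISS; vc=[23]
#7 0x17e→b23/s3 VC-HIT; vc=[11]
#8 0x164→b22/s2 MISS; vc=[11,18]
#9 0x16a→b22/s2 L1-HIT; vc=[11,18]
#10 0x6a→b6/s2 MISS; vc=[11,18,22]
#11 0xa0→b10/s2 MISS; vc=[11,18,22,6]
#12 0x64→b6/s2 VC-HIT; vc=[11,18,22,10]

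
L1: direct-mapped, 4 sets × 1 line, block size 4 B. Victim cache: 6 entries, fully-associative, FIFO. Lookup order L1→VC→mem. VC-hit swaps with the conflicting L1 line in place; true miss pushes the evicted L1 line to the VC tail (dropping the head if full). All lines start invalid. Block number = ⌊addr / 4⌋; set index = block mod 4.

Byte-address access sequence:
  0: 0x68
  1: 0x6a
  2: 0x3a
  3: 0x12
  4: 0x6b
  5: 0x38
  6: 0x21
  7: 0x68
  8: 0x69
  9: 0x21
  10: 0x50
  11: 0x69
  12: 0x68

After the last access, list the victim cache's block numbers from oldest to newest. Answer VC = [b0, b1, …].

#0 0x68→b26/s2 MISS; vc=[]
#1 0x6a→b26/s2 L1-HIT; vc=[]
#2 0x3a→b14/s2 MISS; vc=[26]
#3 0x12→b4/s0 MISS; vc=[26]
#4 0x6b→b26/s2 VC-HIT; vc=[14]
#5 0x38→b14/s2 VC-HIT; vc=[26]
#6 0x21→b8/s0 MISS; vc=[26,4]
#7 0x68→b26/s2 VC-HIT; vc=[14,4]
#8 0x69→b26/s2 L1-HIT; vc=[14,4]
#9 0x21→b8/s0 L1-HIT; vc=[14,4]
#10 0x50→b20/s0 MISS; vc=[14,4,8]
#11 0x69→b26/s2 L1-HIT; vc=[14,4,8]
#12 0x68→b26/s2 L1-HIT; vc=[14,4,8]

VC = [14, 4, 8]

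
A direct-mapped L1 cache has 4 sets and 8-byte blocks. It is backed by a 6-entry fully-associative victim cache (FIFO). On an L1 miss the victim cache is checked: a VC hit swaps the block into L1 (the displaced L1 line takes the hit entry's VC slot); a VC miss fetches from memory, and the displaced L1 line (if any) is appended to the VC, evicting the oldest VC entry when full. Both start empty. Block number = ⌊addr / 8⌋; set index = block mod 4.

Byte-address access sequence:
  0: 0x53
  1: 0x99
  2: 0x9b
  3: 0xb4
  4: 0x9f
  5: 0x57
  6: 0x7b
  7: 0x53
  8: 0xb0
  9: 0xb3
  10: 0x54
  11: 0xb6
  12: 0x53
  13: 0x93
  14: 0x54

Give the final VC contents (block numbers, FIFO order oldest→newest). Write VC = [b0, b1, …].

0: 0x53 (blk 10, set 2) → MISS  vc=[]
1: 0x99 (blk 19, set 3) → MISS  vc=[]
2: 0x9b (blk 19, set 3) → L1-HIT  vc=[]
3: 0xb4 (blk 22, set 2) → MISS  vc=[10]
4: 0x9f (blk 19, set 3) → L1-HIT  vc=[10]
5: 0x57 (blk 10, set 2) → VC-HIT  vc=[22]
6: 0x7b (blk 15, set 3) → MISS  vc=[22, 19]
7: 0x53 (blk 10, set 2) → L1-HIT  vc=[22, 19]
8: 0xb0 (blk 22, set 2) → VC-HIT  vc=[10, 19]
9: 0xb3 (blk 22, set 2) → L1-HIT  vc=[10, 19]
10: 0x54 (blk 10, set 2) → VC-HIT  vc=[22, 19]
11: 0xb6 (blk 22, set 2) → VC-HIT  vc=[10, 19]
12: 0x53 (blk 10, set 2) → VC-HIT  vc=[22, 19]
13: 0x93 (blk 18, set 2) → MISS  vc=[22, 19, 10]
14: 0x54 (blk 10, set 2) → VC-HIT  vc=[22, 19, 18]

VC = [22, 19, 18]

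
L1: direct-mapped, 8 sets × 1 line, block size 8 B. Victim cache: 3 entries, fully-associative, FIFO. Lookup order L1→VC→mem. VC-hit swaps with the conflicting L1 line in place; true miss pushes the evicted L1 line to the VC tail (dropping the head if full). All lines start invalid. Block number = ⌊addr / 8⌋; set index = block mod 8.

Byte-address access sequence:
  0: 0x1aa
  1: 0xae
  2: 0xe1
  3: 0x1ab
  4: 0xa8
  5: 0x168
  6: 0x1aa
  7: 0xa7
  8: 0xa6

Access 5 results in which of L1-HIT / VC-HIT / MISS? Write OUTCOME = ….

OUTCOME = MISS

#0 0x1aa→b53/s5 MISS; vc=[]
#1 0xae→b21/s5 MISS; vc=[53]
#2 0xe1→b28/s4 MISS; vc=[53]
#3 0x1ab→b53/s5 VC-HIT; vc=[21]
#4 0xa8→b21/s5 VC-HIT; vc=[53]
#5 0x168→b45/s5 MISS; vc=[53,21]
#6 0x1aa→b53/s5 VC-HIT; vc=[45,21]
#7 0xa7→b20/s4 MISS; vc=[45,21,28]
#8 0xa6→b20/s4 L1-HIT; vc=[45,21,28]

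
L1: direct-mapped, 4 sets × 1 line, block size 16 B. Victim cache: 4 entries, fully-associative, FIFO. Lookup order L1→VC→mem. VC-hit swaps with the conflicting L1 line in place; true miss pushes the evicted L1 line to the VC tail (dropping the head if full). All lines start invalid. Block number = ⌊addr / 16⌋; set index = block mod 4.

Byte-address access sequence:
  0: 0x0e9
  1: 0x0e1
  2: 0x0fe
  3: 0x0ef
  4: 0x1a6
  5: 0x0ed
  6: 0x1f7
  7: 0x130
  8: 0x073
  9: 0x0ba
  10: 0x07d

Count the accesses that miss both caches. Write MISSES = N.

0: 0xe9 (blk 14, set 2) → MISS  vc=[]
1: 0xe1 (blk 14, set 2) → L1-HIT  vc=[]
2: 0xfe (blk 15, set 3) → MISS  vc=[]
3: 0xef (blk 14, set 2) → L1-HIT  vc=[]
4: 0x1a6 (blk 26, set 2) → MISS  vc=[14]
5: 0xed (blk 14, set 2) → VC-HIT  vc=[26]
6: 0x1f7 (blk 31, set 3) → MISS  vc=[26, 15]
7: 0x130 (blk 19, set 3) → MISS  vc=[26, 15, 31]
8: 0x73 (blk 7, set 3) → MISS  vc=[26, 15, 31, 19]
9: 0xba (blk 11, set 3) → MISS  vc=[15, 31, 19, 7]
10: 0x7d (blk 7, set 3) → VC-HIT  vc=[15, 31, 19, 11]

MISSES = 7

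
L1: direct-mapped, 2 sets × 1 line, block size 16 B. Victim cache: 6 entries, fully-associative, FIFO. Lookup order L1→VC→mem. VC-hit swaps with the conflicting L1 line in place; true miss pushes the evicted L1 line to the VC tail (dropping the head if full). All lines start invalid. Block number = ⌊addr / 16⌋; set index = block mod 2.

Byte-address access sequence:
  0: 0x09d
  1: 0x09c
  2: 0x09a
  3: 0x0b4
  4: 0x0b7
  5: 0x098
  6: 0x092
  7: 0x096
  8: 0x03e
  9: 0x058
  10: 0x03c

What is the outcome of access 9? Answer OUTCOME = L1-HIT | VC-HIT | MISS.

OUTCOME = MISS

  [0] addr=0x9d blk=9 s=1: MISS | VC []
  [1] addr=0x9c blk=9 s=1: L1-HIT | VC []
  [2] addr=0x9a blk=9 s=1: L1-HIT | VC []
  [3] addr=0xb4 blk=11 s=1: MISS | VC [9]
  [4] addr=0xb7 blk=11 s=1: L1-HIT | VC [9]
  [5] addr=0x98 blk=9 s=1: VC-HIT | VC [11]
  [6] addr=0x92 blk=9 s=1: L1-HIT | VC [11]
  [7] addr=0x96 blk=9 s=1: L1-HIT | VC [11]
  [8] addr=0x3e blk=3 s=1: MISS | VC [11, 9]
  [9] addr=0x58 blk=5 s=1: MISS | VC [11, 9, 3]
  [10] addr=0x3c blk=3 s=1: VC-HIT | VC [11, 9, 5]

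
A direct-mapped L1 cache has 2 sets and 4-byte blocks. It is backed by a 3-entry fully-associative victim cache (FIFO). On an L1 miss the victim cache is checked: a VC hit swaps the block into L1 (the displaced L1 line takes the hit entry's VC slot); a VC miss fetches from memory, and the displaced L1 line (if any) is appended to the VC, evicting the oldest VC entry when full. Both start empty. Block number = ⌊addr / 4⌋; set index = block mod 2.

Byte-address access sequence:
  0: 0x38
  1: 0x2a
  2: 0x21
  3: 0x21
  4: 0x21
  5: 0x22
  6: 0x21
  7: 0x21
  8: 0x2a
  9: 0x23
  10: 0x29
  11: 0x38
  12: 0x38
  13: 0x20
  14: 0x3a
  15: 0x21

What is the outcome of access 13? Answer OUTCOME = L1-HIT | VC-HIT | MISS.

#0 0x38→b14/s0 MISS; vc=[]
#1 0x2a→b10/s0 MISS; vc=[14]
#2 0x21→b8/s0 MISS; vc=[14,10]
#3 0x21→b8/s0 L1-HIT; vc=[14,10]
#4 0x21→b8/s0 L1-HIT; vc=[14,10]
#5 0x22→b8/s0 L1-HIT; vc=[14,10]
#6 0x21→b8/s0 L1-HIT; vc=[14,10]
#7 0x21→b8/s0 L1-HIT; vc=[14,10]
#8 0x2a→b10/s0 VC-HIT; vc=[14,8]
#9 0x23→b8/s0 VC-HIT; vc=[14,10]
#10 0x29→b10/s0 VC-HIT; vc=[14,8]
#11 0x38→b14/s0 VC-HIT; vc=[10,8]
#12 0x38→b14/s0 L1-HIT; vc=[10,8]
#13 0x20→b8/s0 VC-HIT; vc=[10,14]
#14 0x3a→b14/s0 VC-HIT; vc=[10,8]
#15 0x21→b8/s0 VC-HIT; vc=[10,14]

OUTCOME = VC-HIT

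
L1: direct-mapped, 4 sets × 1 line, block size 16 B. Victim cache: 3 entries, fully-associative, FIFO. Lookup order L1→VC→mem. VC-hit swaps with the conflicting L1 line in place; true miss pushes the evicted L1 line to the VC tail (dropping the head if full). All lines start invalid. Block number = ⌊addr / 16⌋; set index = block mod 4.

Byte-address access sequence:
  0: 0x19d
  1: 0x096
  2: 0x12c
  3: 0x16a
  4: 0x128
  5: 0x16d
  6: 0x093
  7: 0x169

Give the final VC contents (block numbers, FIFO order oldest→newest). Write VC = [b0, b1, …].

VC = [25, 18]

#0 0x19d→b25/s1 MISS; vc=[]
#1 0x96→b9/s1 MISS; vc=[25]
#2 0x12c→b18/s2 MISS; vc=[25]
#3 0x16a→b22/s2 MISS; vc=[25,18]
#4 0x128→b18/s2 VC-HIT; vc=[25,22]
#5 0x16d→b22/s2 VC-HIT; vc=[25,18]
#6 0x93→b9/s1 L1-HIT; vc=[25,18]
#7 0x169→b22/s2 L1-HIT; vc=[25,18]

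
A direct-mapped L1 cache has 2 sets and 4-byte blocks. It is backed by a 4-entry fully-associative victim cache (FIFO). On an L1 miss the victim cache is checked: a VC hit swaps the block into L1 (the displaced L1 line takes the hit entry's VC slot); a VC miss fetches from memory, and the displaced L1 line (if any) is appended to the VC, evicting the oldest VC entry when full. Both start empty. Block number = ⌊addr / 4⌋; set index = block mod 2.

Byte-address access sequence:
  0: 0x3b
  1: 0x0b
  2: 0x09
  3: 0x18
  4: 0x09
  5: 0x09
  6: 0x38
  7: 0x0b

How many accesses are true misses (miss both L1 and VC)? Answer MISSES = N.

  [0] addr=0x3b blk=14 s=0: MISS | VC []
  [1] addr=0xb blk=2 s=0: MISS | VC [14]
  [2] addr=0x9 blk=2 s=0: L1-HIT | VC [14]
  [3] addr=0x18 blk=6 s=0: MISS | VC [14, 2]
  [4] addr=0x9 blk=2 s=0: VC-HIT | VC [14, 6]
  [5] addr=0x9 blk=2 s=0: L1-HIT | VC [14, 6]
  [6] addr=0x38 blk=14 s=0: VC-HIT | VC [2, 6]
  [7] addr=0xb blk=2 s=0: VC-HIT | VC [14, 6]

MISSES = 3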